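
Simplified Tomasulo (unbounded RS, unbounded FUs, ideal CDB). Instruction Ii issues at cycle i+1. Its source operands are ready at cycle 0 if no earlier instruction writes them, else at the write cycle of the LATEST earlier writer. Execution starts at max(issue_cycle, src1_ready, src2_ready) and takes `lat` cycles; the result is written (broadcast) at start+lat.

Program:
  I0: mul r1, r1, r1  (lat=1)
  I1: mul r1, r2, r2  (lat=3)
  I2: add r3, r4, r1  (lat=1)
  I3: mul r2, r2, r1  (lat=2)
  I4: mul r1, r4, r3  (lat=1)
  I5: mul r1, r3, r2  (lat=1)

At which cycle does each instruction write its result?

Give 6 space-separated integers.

Answer: 2 5 6 7 7 8

Derivation:
I0 mul r1: issue@1 deps=(None,None) exec_start@1 write@2
I1 mul r1: issue@2 deps=(None,None) exec_start@2 write@5
I2 add r3: issue@3 deps=(None,1) exec_start@5 write@6
I3 mul r2: issue@4 deps=(None,1) exec_start@5 write@7
I4 mul r1: issue@5 deps=(None,2) exec_start@6 write@7
I5 mul r1: issue@6 deps=(2,3) exec_start@7 write@8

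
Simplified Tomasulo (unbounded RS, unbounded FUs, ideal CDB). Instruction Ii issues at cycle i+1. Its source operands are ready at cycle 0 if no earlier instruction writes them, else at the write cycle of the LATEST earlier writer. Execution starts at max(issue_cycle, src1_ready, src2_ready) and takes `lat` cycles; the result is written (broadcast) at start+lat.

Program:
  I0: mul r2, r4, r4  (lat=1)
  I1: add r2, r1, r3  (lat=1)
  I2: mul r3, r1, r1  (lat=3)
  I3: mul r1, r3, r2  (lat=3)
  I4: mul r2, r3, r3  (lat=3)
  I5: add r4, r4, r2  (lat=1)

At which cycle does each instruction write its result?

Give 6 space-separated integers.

Answer: 2 3 6 9 9 10

Derivation:
I0 mul r2: issue@1 deps=(None,None) exec_start@1 write@2
I1 add r2: issue@2 deps=(None,None) exec_start@2 write@3
I2 mul r3: issue@3 deps=(None,None) exec_start@3 write@6
I3 mul r1: issue@4 deps=(2,1) exec_start@6 write@9
I4 mul r2: issue@5 deps=(2,2) exec_start@6 write@9
I5 add r4: issue@6 deps=(None,4) exec_start@9 write@10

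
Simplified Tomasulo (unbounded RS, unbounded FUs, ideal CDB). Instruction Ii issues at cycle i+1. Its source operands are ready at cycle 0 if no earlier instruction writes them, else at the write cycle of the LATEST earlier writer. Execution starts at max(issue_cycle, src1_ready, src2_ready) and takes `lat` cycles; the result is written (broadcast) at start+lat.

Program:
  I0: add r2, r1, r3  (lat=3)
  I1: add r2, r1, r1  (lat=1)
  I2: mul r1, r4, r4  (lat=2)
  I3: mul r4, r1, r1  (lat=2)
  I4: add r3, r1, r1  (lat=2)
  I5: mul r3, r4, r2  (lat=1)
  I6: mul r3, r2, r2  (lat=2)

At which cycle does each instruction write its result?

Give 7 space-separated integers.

I0 add r2: issue@1 deps=(None,None) exec_start@1 write@4
I1 add r2: issue@2 deps=(None,None) exec_start@2 write@3
I2 mul r1: issue@3 deps=(None,None) exec_start@3 write@5
I3 mul r4: issue@4 deps=(2,2) exec_start@5 write@7
I4 add r3: issue@5 deps=(2,2) exec_start@5 write@7
I5 mul r3: issue@6 deps=(3,1) exec_start@7 write@8
I6 mul r3: issue@7 deps=(1,1) exec_start@7 write@9

Answer: 4 3 5 7 7 8 9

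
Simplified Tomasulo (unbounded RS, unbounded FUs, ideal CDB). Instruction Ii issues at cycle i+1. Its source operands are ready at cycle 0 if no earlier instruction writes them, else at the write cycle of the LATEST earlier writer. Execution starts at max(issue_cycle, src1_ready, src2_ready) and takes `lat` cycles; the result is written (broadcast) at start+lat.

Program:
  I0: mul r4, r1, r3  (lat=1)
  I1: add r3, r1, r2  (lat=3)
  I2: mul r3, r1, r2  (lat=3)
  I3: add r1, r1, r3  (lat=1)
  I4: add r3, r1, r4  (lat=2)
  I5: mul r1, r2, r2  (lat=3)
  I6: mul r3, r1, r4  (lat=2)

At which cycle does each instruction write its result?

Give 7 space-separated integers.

Answer: 2 5 6 7 9 9 11

Derivation:
I0 mul r4: issue@1 deps=(None,None) exec_start@1 write@2
I1 add r3: issue@2 deps=(None,None) exec_start@2 write@5
I2 mul r3: issue@3 deps=(None,None) exec_start@3 write@6
I3 add r1: issue@4 deps=(None,2) exec_start@6 write@7
I4 add r3: issue@5 deps=(3,0) exec_start@7 write@9
I5 mul r1: issue@6 deps=(None,None) exec_start@6 write@9
I6 mul r3: issue@7 deps=(5,0) exec_start@9 write@11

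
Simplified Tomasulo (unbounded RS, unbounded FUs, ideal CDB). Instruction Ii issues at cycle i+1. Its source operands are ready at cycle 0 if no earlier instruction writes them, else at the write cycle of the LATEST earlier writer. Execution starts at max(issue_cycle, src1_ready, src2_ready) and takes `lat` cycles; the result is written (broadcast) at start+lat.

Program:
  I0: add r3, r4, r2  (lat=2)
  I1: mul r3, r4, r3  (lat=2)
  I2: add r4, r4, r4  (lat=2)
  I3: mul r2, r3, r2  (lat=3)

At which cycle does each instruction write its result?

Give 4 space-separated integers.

I0 add r3: issue@1 deps=(None,None) exec_start@1 write@3
I1 mul r3: issue@2 deps=(None,0) exec_start@3 write@5
I2 add r4: issue@3 deps=(None,None) exec_start@3 write@5
I3 mul r2: issue@4 deps=(1,None) exec_start@5 write@8

Answer: 3 5 5 8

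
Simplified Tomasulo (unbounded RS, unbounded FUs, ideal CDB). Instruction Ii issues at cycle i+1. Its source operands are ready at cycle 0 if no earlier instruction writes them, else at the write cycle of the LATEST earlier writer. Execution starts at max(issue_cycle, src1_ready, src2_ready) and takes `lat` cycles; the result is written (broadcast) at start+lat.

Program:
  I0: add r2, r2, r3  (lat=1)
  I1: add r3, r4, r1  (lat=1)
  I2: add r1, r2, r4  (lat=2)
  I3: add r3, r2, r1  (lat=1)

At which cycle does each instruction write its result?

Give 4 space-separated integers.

I0 add r2: issue@1 deps=(None,None) exec_start@1 write@2
I1 add r3: issue@2 deps=(None,None) exec_start@2 write@3
I2 add r1: issue@3 deps=(0,None) exec_start@3 write@5
I3 add r3: issue@4 deps=(0,2) exec_start@5 write@6

Answer: 2 3 5 6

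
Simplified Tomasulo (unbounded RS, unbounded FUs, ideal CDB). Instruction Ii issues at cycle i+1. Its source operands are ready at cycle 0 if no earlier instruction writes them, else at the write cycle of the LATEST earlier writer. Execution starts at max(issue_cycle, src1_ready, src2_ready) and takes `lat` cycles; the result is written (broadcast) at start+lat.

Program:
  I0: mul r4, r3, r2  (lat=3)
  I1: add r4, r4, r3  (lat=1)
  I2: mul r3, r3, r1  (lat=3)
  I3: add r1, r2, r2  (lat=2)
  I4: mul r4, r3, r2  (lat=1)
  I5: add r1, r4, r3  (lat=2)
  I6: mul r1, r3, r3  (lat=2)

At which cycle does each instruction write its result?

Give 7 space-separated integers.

I0 mul r4: issue@1 deps=(None,None) exec_start@1 write@4
I1 add r4: issue@2 deps=(0,None) exec_start@4 write@5
I2 mul r3: issue@3 deps=(None,None) exec_start@3 write@6
I3 add r1: issue@4 deps=(None,None) exec_start@4 write@6
I4 mul r4: issue@5 deps=(2,None) exec_start@6 write@7
I5 add r1: issue@6 deps=(4,2) exec_start@7 write@9
I6 mul r1: issue@7 deps=(2,2) exec_start@7 write@9

Answer: 4 5 6 6 7 9 9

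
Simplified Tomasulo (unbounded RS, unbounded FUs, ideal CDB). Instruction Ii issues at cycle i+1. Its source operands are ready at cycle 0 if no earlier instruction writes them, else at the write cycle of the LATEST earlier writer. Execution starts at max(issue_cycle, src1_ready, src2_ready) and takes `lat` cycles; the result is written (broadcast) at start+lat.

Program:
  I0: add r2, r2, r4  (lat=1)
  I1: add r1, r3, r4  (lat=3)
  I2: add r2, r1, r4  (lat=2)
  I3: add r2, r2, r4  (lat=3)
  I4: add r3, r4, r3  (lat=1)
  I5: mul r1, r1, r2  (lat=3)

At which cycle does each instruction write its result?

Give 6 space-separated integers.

I0 add r2: issue@1 deps=(None,None) exec_start@1 write@2
I1 add r1: issue@2 deps=(None,None) exec_start@2 write@5
I2 add r2: issue@3 deps=(1,None) exec_start@5 write@7
I3 add r2: issue@4 deps=(2,None) exec_start@7 write@10
I4 add r3: issue@5 deps=(None,None) exec_start@5 write@6
I5 mul r1: issue@6 deps=(1,3) exec_start@10 write@13

Answer: 2 5 7 10 6 13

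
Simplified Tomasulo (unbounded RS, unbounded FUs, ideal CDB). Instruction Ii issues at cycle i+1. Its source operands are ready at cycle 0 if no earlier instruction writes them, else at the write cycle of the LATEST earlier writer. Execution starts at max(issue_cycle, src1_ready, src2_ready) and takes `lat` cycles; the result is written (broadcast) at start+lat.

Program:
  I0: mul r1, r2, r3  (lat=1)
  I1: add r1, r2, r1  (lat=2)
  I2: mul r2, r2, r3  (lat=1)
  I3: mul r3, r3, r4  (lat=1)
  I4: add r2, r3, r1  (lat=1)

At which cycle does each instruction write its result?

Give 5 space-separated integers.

I0 mul r1: issue@1 deps=(None,None) exec_start@1 write@2
I1 add r1: issue@2 deps=(None,0) exec_start@2 write@4
I2 mul r2: issue@3 deps=(None,None) exec_start@3 write@4
I3 mul r3: issue@4 deps=(None,None) exec_start@4 write@5
I4 add r2: issue@5 deps=(3,1) exec_start@5 write@6

Answer: 2 4 4 5 6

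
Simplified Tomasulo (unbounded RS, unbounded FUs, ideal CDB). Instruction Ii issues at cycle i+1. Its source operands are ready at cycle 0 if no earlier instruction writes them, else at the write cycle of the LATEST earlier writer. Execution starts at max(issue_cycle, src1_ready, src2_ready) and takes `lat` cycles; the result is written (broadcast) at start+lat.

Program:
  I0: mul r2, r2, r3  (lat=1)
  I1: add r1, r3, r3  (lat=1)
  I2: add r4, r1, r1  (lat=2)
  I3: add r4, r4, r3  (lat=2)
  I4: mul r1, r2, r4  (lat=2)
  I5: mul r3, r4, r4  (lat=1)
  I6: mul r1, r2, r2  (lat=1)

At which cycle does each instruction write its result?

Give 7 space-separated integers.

Answer: 2 3 5 7 9 8 8

Derivation:
I0 mul r2: issue@1 deps=(None,None) exec_start@1 write@2
I1 add r1: issue@2 deps=(None,None) exec_start@2 write@3
I2 add r4: issue@3 deps=(1,1) exec_start@3 write@5
I3 add r4: issue@4 deps=(2,None) exec_start@5 write@7
I4 mul r1: issue@5 deps=(0,3) exec_start@7 write@9
I5 mul r3: issue@6 deps=(3,3) exec_start@7 write@8
I6 mul r1: issue@7 deps=(0,0) exec_start@7 write@8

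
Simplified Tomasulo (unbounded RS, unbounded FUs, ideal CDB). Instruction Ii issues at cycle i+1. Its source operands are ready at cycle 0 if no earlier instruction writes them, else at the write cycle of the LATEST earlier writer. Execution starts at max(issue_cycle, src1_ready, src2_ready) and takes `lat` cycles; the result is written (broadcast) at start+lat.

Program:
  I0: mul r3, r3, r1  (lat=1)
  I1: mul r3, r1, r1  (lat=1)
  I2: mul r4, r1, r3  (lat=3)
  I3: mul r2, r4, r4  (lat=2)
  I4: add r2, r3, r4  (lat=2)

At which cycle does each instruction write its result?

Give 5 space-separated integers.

I0 mul r3: issue@1 deps=(None,None) exec_start@1 write@2
I1 mul r3: issue@2 deps=(None,None) exec_start@2 write@3
I2 mul r4: issue@3 deps=(None,1) exec_start@3 write@6
I3 mul r2: issue@4 deps=(2,2) exec_start@6 write@8
I4 add r2: issue@5 deps=(1,2) exec_start@6 write@8

Answer: 2 3 6 8 8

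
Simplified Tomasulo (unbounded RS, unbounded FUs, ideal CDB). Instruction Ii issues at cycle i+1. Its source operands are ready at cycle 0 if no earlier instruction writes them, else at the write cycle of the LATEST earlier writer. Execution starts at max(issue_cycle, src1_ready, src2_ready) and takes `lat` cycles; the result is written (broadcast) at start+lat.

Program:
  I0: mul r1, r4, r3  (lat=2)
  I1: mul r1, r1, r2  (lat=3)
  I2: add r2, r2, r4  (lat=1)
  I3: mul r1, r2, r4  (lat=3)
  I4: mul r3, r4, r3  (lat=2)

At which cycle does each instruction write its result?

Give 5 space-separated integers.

Answer: 3 6 4 7 7

Derivation:
I0 mul r1: issue@1 deps=(None,None) exec_start@1 write@3
I1 mul r1: issue@2 deps=(0,None) exec_start@3 write@6
I2 add r2: issue@3 deps=(None,None) exec_start@3 write@4
I3 mul r1: issue@4 deps=(2,None) exec_start@4 write@7
I4 mul r3: issue@5 deps=(None,None) exec_start@5 write@7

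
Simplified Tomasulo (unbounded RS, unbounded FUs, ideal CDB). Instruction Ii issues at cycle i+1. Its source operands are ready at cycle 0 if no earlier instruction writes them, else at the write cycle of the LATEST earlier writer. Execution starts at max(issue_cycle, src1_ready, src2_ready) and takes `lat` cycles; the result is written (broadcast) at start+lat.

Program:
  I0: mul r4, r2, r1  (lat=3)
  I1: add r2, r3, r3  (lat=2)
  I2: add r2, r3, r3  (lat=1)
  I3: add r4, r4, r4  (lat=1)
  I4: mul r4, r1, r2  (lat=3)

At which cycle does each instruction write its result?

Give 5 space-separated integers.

Answer: 4 4 4 5 8

Derivation:
I0 mul r4: issue@1 deps=(None,None) exec_start@1 write@4
I1 add r2: issue@2 deps=(None,None) exec_start@2 write@4
I2 add r2: issue@3 deps=(None,None) exec_start@3 write@4
I3 add r4: issue@4 deps=(0,0) exec_start@4 write@5
I4 mul r4: issue@5 deps=(None,2) exec_start@5 write@8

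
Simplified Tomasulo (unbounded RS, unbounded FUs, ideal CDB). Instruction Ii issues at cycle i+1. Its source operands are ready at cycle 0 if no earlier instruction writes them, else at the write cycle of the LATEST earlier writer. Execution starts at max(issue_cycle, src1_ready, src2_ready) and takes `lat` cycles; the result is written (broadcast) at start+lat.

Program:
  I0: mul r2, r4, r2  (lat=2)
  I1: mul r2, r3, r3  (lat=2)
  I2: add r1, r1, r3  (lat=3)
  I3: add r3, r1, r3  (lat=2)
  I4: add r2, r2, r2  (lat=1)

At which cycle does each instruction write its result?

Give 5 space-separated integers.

Answer: 3 4 6 8 6

Derivation:
I0 mul r2: issue@1 deps=(None,None) exec_start@1 write@3
I1 mul r2: issue@2 deps=(None,None) exec_start@2 write@4
I2 add r1: issue@3 deps=(None,None) exec_start@3 write@6
I3 add r3: issue@4 deps=(2,None) exec_start@6 write@8
I4 add r2: issue@5 deps=(1,1) exec_start@5 write@6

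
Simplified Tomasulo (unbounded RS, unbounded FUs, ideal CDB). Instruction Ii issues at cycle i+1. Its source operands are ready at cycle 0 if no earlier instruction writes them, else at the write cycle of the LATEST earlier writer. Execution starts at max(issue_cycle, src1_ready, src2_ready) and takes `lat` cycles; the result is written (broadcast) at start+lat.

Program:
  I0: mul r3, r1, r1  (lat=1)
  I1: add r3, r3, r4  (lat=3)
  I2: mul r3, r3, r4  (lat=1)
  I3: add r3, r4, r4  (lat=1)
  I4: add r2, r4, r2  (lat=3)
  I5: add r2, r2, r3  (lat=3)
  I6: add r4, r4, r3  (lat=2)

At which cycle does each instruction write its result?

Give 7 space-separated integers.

Answer: 2 5 6 5 8 11 9

Derivation:
I0 mul r3: issue@1 deps=(None,None) exec_start@1 write@2
I1 add r3: issue@2 deps=(0,None) exec_start@2 write@5
I2 mul r3: issue@3 deps=(1,None) exec_start@5 write@6
I3 add r3: issue@4 deps=(None,None) exec_start@4 write@5
I4 add r2: issue@5 deps=(None,None) exec_start@5 write@8
I5 add r2: issue@6 deps=(4,3) exec_start@8 write@11
I6 add r4: issue@7 deps=(None,3) exec_start@7 write@9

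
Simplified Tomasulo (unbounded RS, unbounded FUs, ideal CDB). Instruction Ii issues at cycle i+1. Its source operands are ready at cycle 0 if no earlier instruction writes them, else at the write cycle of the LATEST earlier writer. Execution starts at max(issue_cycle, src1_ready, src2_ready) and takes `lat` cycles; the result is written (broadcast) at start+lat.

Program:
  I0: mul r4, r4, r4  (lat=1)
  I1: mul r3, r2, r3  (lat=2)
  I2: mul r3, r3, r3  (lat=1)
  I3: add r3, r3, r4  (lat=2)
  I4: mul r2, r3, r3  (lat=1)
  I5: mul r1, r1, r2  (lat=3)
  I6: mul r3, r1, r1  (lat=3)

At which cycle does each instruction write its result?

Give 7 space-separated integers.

I0 mul r4: issue@1 deps=(None,None) exec_start@1 write@2
I1 mul r3: issue@2 deps=(None,None) exec_start@2 write@4
I2 mul r3: issue@3 deps=(1,1) exec_start@4 write@5
I3 add r3: issue@4 deps=(2,0) exec_start@5 write@7
I4 mul r2: issue@5 deps=(3,3) exec_start@7 write@8
I5 mul r1: issue@6 deps=(None,4) exec_start@8 write@11
I6 mul r3: issue@7 deps=(5,5) exec_start@11 write@14

Answer: 2 4 5 7 8 11 14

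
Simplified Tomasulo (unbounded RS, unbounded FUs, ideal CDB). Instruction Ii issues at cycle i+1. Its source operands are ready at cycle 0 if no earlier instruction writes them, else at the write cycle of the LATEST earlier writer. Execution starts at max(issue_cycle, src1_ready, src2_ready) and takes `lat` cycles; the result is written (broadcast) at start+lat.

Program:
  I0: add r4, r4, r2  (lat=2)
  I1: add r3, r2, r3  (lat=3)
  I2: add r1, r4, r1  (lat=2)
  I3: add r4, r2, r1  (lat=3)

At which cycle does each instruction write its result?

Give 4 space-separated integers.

Answer: 3 5 5 8

Derivation:
I0 add r4: issue@1 deps=(None,None) exec_start@1 write@3
I1 add r3: issue@2 deps=(None,None) exec_start@2 write@5
I2 add r1: issue@3 deps=(0,None) exec_start@3 write@5
I3 add r4: issue@4 deps=(None,2) exec_start@5 write@8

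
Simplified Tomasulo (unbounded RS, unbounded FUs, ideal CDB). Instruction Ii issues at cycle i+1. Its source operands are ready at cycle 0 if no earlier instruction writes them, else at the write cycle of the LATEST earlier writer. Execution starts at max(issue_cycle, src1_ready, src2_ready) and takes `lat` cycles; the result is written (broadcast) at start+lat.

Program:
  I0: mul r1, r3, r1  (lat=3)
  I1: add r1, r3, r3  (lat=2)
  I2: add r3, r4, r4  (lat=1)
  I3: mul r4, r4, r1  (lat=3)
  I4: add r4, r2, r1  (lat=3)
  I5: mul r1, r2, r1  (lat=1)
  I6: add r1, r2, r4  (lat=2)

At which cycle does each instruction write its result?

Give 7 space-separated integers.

I0 mul r1: issue@1 deps=(None,None) exec_start@1 write@4
I1 add r1: issue@2 deps=(None,None) exec_start@2 write@4
I2 add r3: issue@3 deps=(None,None) exec_start@3 write@4
I3 mul r4: issue@4 deps=(None,1) exec_start@4 write@7
I4 add r4: issue@5 deps=(None,1) exec_start@5 write@8
I5 mul r1: issue@6 deps=(None,1) exec_start@6 write@7
I6 add r1: issue@7 deps=(None,4) exec_start@8 write@10

Answer: 4 4 4 7 8 7 10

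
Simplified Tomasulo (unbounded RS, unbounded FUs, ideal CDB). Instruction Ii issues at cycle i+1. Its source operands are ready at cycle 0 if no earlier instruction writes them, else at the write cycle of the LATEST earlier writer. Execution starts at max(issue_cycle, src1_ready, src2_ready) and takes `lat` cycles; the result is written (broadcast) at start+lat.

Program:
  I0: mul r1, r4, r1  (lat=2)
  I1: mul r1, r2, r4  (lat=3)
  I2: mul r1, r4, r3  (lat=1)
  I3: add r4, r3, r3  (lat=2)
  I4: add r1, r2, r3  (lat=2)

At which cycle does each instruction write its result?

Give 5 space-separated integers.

I0 mul r1: issue@1 deps=(None,None) exec_start@1 write@3
I1 mul r1: issue@2 deps=(None,None) exec_start@2 write@5
I2 mul r1: issue@3 deps=(None,None) exec_start@3 write@4
I3 add r4: issue@4 deps=(None,None) exec_start@4 write@6
I4 add r1: issue@5 deps=(None,None) exec_start@5 write@7

Answer: 3 5 4 6 7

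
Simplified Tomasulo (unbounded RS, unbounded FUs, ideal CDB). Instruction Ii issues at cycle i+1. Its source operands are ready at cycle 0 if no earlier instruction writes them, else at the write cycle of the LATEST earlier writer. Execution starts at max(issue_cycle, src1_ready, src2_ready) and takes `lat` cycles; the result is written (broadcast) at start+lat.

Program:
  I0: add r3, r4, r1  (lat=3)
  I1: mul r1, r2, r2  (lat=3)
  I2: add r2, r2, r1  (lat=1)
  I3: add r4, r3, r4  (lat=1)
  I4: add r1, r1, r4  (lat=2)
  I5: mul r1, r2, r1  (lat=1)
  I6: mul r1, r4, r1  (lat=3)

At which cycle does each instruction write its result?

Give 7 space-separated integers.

I0 add r3: issue@1 deps=(None,None) exec_start@1 write@4
I1 mul r1: issue@2 deps=(None,None) exec_start@2 write@5
I2 add r2: issue@3 deps=(None,1) exec_start@5 write@6
I3 add r4: issue@4 deps=(0,None) exec_start@4 write@5
I4 add r1: issue@5 deps=(1,3) exec_start@5 write@7
I5 mul r1: issue@6 deps=(2,4) exec_start@7 write@8
I6 mul r1: issue@7 deps=(3,5) exec_start@8 write@11

Answer: 4 5 6 5 7 8 11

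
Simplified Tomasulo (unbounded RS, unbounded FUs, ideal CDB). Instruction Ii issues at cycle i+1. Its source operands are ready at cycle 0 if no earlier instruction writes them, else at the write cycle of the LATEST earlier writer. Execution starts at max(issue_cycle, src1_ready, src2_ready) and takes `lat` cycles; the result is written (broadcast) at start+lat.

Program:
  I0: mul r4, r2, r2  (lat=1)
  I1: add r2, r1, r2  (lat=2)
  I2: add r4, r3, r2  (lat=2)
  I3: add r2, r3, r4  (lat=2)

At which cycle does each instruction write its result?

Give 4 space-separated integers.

Answer: 2 4 6 8

Derivation:
I0 mul r4: issue@1 deps=(None,None) exec_start@1 write@2
I1 add r2: issue@2 deps=(None,None) exec_start@2 write@4
I2 add r4: issue@3 deps=(None,1) exec_start@4 write@6
I3 add r2: issue@4 deps=(None,2) exec_start@6 write@8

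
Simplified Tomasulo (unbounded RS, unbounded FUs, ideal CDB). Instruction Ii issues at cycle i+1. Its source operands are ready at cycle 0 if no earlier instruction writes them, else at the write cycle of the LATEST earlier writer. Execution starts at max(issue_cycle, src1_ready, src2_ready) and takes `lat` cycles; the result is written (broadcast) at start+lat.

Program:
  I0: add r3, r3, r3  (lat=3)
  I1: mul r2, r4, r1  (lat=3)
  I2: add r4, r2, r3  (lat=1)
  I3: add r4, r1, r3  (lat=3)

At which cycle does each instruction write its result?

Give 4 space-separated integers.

I0 add r3: issue@1 deps=(None,None) exec_start@1 write@4
I1 mul r2: issue@2 deps=(None,None) exec_start@2 write@5
I2 add r4: issue@3 deps=(1,0) exec_start@5 write@6
I3 add r4: issue@4 deps=(None,0) exec_start@4 write@7

Answer: 4 5 6 7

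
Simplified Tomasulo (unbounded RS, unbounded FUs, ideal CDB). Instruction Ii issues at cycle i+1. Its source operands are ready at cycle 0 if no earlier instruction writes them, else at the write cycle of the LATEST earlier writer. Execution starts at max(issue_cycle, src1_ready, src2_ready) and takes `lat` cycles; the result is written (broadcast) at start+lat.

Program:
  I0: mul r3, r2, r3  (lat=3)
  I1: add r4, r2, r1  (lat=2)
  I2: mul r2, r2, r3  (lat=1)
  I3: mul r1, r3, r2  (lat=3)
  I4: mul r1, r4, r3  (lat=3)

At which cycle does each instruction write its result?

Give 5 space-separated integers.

I0 mul r3: issue@1 deps=(None,None) exec_start@1 write@4
I1 add r4: issue@2 deps=(None,None) exec_start@2 write@4
I2 mul r2: issue@3 deps=(None,0) exec_start@4 write@5
I3 mul r1: issue@4 deps=(0,2) exec_start@5 write@8
I4 mul r1: issue@5 deps=(1,0) exec_start@5 write@8

Answer: 4 4 5 8 8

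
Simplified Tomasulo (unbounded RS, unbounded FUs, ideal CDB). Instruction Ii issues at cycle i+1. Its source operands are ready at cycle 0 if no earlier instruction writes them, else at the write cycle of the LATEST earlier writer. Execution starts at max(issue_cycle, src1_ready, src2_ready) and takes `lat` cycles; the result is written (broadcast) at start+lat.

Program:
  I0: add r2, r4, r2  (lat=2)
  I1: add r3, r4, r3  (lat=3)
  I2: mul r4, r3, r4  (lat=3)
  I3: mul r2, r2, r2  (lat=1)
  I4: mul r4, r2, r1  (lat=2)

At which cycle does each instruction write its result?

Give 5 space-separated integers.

I0 add r2: issue@1 deps=(None,None) exec_start@1 write@3
I1 add r3: issue@2 deps=(None,None) exec_start@2 write@5
I2 mul r4: issue@3 deps=(1,None) exec_start@5 write@8
I3 mul r2: issue@4 deps=(0,0) exec_start@4 write@5
I4 mul r4: issue@5 deps=(3,None) exec_start@5 write@7

Answer: 3 5 8 5 7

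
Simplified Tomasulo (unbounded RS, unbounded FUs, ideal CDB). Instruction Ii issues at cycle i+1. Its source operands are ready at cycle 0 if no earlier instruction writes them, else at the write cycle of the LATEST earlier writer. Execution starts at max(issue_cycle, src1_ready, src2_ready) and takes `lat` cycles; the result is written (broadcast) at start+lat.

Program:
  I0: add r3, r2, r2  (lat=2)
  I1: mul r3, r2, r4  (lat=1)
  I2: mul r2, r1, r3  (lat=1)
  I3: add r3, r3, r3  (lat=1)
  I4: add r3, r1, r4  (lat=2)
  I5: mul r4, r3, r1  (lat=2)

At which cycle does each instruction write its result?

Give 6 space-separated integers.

I0 add r3: issue@1 deps=(None,None) exec_start@1 write@3
I1 mul r3: issue@2 deps=(None,None) exec_start@2 write@3
I2 mul r2: issue@3 deps=(None,1) exec_start@3 write@4
I3 add r3: issue@4 deps=(1,1) exec_start@4 write@5
I4 add r3: issue@5 deps=(None,None) exec_start@5 write@7
I5 mul r4: issue@6 deps=(4,None) exec_start@7 write@9

Answer: 3 3 4 5 7 9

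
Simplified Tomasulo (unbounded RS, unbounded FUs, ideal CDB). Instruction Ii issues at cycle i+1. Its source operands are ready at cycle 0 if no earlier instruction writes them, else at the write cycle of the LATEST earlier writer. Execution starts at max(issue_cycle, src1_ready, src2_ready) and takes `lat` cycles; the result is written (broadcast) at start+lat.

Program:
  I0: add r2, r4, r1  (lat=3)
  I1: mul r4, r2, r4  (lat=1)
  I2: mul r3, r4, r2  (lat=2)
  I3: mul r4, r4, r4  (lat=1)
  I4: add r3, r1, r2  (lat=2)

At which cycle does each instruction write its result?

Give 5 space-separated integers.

Answer: 4 5 7 6 7

Derivation:
I0 add r2: issue@1 deps=(None,None) exec_start@1 write@4
I1 mul r4: issue@2 deps=(0,None) exec_start@4 write@5
I2 mul r3: issue@3 deps=(1,0) exec_start@5 write@7
I3 mul r4: issue@4 deps=(1,1) exec_start@5 write@6
I4 add r3: issue@5 deps=(None,0) exec_start@5 write@7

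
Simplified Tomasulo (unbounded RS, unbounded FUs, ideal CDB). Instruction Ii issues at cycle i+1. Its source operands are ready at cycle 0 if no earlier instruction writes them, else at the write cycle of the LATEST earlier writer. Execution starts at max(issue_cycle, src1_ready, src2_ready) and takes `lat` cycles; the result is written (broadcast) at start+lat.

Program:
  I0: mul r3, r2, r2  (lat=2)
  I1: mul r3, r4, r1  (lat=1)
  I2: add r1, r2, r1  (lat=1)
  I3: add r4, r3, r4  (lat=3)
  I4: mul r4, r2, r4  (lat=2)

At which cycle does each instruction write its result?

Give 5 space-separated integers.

Answer: 3 3 4 7 9

Derivation:
I0 mul r3: issue@1 deps=(None,None) exec_start@1 write@3
I1 mul r3: issue@2 deps=(None,None) exec_start@2 write@3
I2 add r1: issue@3 deps=(None,None) exec_start@3 write@4
I3 add r4: issue@4 deps=(1,None) exec_start@4 write@7
I4 mul r4: issue@5 deps=(None,3) exec_start@7 write@9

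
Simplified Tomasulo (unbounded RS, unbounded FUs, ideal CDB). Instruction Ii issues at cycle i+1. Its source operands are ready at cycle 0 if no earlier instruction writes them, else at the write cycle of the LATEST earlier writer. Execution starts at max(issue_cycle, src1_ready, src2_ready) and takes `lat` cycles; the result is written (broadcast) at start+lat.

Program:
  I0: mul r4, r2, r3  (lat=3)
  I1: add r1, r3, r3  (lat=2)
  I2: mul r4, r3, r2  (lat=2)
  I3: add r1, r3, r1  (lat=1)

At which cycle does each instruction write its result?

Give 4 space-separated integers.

I0 mul r4: issue@1 deps=(None,None) exec_start@1 write@4
I1 add r1: issue@2 deps=(None,None) exec_start@2 write@4
I2 mul r4: issue@3 deps=(None,None) exec_start@3 write@5
I3 add r1: issue@4 deps=(None,1) exec_start@4 write@5

Answer: 4 4 5 5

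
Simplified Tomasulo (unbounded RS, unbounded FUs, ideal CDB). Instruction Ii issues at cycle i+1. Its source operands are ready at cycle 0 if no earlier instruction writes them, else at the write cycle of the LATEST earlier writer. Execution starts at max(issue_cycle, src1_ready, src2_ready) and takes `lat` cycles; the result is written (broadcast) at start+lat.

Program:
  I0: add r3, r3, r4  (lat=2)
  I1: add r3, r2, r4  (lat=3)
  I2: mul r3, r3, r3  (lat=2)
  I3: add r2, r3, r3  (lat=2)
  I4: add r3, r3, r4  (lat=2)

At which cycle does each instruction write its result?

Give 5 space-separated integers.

I0 add r3: issue@1 deps=(None,None) exec_start@1 write@3
I1 add r3: issue@2 deps=(None,None) exec_start@2 write@5
I2 mul r3: issue@3 deps=(1,1) exec_start@5 write@7
I3 add r2: issue@4 deps=(2,2) exec_start@7 write@9
I4 add r3: issue@5 deps=(2,None) exec_start@7 write@9

Answer: 3 5 7 9 9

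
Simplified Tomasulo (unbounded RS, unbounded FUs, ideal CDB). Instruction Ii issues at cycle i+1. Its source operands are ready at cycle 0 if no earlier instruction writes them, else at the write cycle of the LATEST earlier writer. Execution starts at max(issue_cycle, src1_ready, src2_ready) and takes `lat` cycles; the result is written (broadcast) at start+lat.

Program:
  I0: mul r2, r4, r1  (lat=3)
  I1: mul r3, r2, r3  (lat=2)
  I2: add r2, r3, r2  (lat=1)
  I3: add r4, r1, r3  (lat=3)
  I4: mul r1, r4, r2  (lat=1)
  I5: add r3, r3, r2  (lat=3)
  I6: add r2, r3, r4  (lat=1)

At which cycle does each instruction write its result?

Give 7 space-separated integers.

I0 mul r2: issue@1 deps=(None,None) exec_start@1 write@4
I1 mul r3: issue@2 deps=(0,None) exec_start@4 write@6
I2 add r2: issue@3 deps=(1,0) exec_start@6 write@7
I3 add r4: issue@4 deps=(None,1) exec_start@6 write@9
I4 mul r1: issue@5 deps=(3,2) exec_start@9 write@10
I5 add r3: issue@6 deps=(1,2) exec_start@7 write@10
I6 add r2: issue@7 deps=(5,3) exec_start@10 write@11

Answer: 4 6 7 9 10 10 11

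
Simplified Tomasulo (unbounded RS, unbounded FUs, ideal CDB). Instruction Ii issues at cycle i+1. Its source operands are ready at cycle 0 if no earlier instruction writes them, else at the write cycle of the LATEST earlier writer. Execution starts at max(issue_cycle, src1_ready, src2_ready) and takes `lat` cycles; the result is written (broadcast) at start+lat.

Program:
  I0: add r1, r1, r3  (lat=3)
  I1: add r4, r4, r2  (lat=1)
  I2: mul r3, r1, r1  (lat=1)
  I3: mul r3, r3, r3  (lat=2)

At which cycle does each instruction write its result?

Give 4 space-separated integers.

I0 add r1: issue@1 deps=(None,None) exec_start@1 write@4
I1 add r4: issue@2 deps=(None,None) exec_start@2 write@3
I2 mul r3: issue@3 deps=(0,0) exec_start@4 write@5
I3 mul r3: issue@4 deps=(2,2) exec_start@5 write@7

Answer: 4 3 5 7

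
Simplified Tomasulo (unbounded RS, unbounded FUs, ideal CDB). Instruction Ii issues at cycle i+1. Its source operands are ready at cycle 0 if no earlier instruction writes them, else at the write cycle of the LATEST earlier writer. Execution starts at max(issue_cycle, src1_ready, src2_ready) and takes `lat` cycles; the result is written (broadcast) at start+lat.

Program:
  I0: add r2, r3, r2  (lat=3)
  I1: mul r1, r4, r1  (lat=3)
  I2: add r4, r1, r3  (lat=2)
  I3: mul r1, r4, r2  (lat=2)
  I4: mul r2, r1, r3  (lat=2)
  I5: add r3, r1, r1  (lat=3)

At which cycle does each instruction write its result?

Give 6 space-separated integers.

Answer: 4 5 7 9 11 12

Derivation:
I0 add r2: issue@1 deps=(None,None) exec_start@1 write@4
I1 mul r1: issue@2 deps=(None,None) exec_start@2 write@5
I2 add r4: issue@3 deps=(1,None) exec_start@5 write@7
I3 mul r1: issue@4 deps=(2,0) exec_start@7 write@9
I4 mul r2: issue@5 deps=(3,None) exec_start@9 write@11
I5 add r3: issue@6 deps=(3,3) exec_start@9 write@12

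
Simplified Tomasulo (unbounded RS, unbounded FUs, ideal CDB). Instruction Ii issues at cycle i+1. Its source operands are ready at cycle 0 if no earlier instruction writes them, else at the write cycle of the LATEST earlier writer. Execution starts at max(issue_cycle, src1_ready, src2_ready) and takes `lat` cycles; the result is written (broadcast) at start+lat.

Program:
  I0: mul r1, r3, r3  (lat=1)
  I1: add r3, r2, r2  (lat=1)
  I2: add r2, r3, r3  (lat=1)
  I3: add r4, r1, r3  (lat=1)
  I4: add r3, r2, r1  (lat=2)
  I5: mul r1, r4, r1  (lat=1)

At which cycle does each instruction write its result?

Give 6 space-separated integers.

Answer: 2 3 4 5 7 7

Derivation:
I0 mul r1: issue@1 deps=(None,None) exec_start@1 write@2
I1 add r3: issue@2 deps=(None,None) exec_start@2 write@3
I2 add r2: issue@3 deps=(1,1) exec_start@3 write@4
I3 add r4: issue@4 deps=(0,1) exec_start@4 write@5
I4 add r3: issue@5 deps=(2,0) exec_start@5 write@7
I5 mul r1: issue@6 deps=(3,0) exec_start@6 write@7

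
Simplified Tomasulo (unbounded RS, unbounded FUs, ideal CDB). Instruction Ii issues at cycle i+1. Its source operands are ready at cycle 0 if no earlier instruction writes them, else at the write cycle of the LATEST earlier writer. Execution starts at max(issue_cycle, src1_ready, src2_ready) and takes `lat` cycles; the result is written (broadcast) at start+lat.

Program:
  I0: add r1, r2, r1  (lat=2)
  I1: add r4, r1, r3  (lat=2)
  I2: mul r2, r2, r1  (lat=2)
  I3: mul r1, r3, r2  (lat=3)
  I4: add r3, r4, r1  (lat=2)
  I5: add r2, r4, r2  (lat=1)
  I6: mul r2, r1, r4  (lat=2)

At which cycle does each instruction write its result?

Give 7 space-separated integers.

Answer: 3 5 5 8 10 7 10

Derivation:
I0 add r1: issue@1 deps=(None,None) exec_start@1 write@3
I1 add r4: issue@2 deps=(0,None) exec_start@3 write@5
I2 mul r2: issue@3 deps=(None,0) exec_start@3 write@5
I3 mul r1: issue@4 deps=(None,2) exec_start@5 write@8
I4 add r3: issue@5 deps=(1,3) exec_start@8 write@10
I5 add r2: issue@6 deps=(1,2) exec_start@6 write@7
I6 mul r2: issue@7 deps=(3,1) exec_start@8 write@10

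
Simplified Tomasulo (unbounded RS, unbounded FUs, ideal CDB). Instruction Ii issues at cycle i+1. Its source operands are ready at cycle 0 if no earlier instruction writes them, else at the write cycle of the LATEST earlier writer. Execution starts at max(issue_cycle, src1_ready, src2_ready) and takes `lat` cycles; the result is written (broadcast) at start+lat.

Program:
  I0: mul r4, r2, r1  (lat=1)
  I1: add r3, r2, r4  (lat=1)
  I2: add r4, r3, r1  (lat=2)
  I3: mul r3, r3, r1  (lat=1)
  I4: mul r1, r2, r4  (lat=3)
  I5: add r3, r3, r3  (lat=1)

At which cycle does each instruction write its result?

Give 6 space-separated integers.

I0 mul r4: issue@1 deps=(None,None) exec_start@1 write@2
I1 add r3: issue@2 deps=(None,0) exec_start@2 write@3
I2 add r4: issue@3 deps=(1,None) exec_start@3 write@5
I3 mul r3: issue@4 deps=(1,None) exec_start@4 write@5
I4 mul r1: issue@5 deps=(None,2) exec_start@5 write@8
I5 add r3: issue@6 deps=(3,3) exec_start@6 write@7

Answer: 2 3 5 5 8 7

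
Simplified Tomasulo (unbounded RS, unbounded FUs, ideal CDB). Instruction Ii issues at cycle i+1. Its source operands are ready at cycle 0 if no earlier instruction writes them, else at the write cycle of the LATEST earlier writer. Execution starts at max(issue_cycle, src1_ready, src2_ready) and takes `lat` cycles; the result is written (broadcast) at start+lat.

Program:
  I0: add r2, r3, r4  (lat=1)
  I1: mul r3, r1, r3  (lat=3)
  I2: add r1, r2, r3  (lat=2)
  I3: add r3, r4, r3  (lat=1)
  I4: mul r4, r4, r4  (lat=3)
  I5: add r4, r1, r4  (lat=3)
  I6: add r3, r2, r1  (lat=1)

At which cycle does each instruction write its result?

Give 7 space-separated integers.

Answer: 2 5 7 6 8 11 8

Derivation:
I0 add r2: issue@1 deps=(None,None) exec_start@1 write@2
I1 mul r3: issue@2 deps=(None,None) exec_start@2 write@5
I2 add r1: issue@3 deps=(0,1) exec_start@5 write@7
I3 add r3: issue@4 deps=(None,1) exec_start@5 write@6
I4 mul r4: issue@5 deps=(None,None) exec_start@5 write@8
I5 add r4: issue@6 deps=(2,4) exec_start@8 write@11
I6 add r3: issue@7 deps=(0,2) exec_start@7 write@8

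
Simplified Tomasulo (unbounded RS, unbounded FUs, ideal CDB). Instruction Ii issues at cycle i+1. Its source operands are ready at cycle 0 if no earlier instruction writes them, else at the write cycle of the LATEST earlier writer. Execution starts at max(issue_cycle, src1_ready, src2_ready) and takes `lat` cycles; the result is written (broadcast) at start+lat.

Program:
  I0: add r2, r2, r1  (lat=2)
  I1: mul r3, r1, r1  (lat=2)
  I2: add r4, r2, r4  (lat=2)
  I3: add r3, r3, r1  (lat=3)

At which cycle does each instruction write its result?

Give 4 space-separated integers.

I0 add r2: issue@1 deps=(None,None) exec_start@1 write@3
I1 mul r3: issue@2 deps=(None,None) exec_start@2 write@4
I2 add r4: issue@3 deps=(0,None) exec_start@3 write@5
I3 add r3: issue@4 deps=(1,None) exec_start@4 write@7

Answer: 3 4 5 7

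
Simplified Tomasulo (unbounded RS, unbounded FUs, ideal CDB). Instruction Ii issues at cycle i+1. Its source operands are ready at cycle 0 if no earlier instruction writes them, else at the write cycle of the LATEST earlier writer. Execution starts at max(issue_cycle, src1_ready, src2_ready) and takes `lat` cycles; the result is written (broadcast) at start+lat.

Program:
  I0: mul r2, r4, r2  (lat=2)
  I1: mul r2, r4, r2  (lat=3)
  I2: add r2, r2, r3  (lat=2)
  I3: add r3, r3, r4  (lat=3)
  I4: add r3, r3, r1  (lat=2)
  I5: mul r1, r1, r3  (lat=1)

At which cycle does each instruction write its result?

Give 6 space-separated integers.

Answer: 3 6 8 7 9 10

Derivation:
I0 mul r2: issue@1 deps=(None,None) exec_start@1 write@3
I1 mul r2: issue@2 deps=(None,0) exec_start@3 write@6
I2 add r2: issue@3 deps=(1,None) exec_start@6 write@8
I3 add r3: issue@4 deps=(None,None) exec_start@4 write@7
I4 add r3: issue@5 deps=(3,None) exec_start@7 write@9
I5 mul r1: issue@6 deps=(None,4) exec_start@9 write@10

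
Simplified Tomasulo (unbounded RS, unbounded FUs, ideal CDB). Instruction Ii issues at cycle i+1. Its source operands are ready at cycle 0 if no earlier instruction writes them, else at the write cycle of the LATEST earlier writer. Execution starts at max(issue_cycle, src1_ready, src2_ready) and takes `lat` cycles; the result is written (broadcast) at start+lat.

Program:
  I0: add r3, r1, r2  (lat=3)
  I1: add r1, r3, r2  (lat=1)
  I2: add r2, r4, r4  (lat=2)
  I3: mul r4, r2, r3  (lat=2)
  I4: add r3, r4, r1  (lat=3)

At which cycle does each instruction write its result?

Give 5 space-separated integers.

I0 add r3: issue@1 deps=(None,None) exec_start@1 write@4
I1 add r1: issue@2 deps=(0,None) exec_start@4 write@5
I2 add r2: issue@3 deps=(None,None) exec_start@3 write@5
I3 mul r4: issue@4 deps=(2,0) exec_start@5 write@7
I4 add r3: issue@5 deps=(3,1) exec_start@7 write@10

Answer: 4 5 5 7 10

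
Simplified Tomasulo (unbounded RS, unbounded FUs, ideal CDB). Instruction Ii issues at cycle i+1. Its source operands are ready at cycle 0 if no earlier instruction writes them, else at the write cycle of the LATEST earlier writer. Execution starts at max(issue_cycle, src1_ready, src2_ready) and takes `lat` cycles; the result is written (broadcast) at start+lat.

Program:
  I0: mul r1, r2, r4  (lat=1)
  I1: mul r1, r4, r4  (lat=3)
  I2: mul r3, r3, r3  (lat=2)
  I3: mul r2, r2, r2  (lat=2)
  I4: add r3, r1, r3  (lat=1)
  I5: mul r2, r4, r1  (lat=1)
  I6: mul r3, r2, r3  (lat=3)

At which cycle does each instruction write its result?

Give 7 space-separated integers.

Answer: 2 5 5 6 6 7 10

Derivation:
I0 mul r1: issue@1 deps=(None,None) exec_start@1 write@2
I1 mul r1: issue@2 deps=(None,None) exec_start@2 write@5
I2 mul r3: issue@3 deps=(None,None) exec_start@3 write@5
I3 mul r2: issue@4 deps=(None,None) exec_start@4 write@6
I4 add r3: issue@5 deps=(1,2) exec_start@5 write@6
I5 mul r2: issue@6 deps=(None,1) exec_start@6 write@7
I6 mul r3: issue@7 deps=(5,4) exec_start@7 write@10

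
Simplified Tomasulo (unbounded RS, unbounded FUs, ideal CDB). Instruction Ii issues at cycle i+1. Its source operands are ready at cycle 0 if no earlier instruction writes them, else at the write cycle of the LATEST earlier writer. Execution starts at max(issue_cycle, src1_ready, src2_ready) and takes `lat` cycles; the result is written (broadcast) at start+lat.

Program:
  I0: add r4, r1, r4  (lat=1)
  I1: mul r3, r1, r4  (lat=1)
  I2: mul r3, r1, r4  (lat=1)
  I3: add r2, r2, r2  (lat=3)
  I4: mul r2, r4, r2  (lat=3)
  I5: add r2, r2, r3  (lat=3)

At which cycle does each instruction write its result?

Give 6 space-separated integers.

Answer: 2 3 4 7 10 13

Derivation:
I0 add r4: issue@1 deps=(None,None) exec_start@1 write@2
I1 mul r3: issue@2 deps=(None,0) exec_start@2 write@3
I2 mul r3: issue@3 deps=(None,0) exec_start@3 write@4
I3 add r2: issue@4 deps=(None,None) exec_start@4 write@7
I4 mul r2: issue@5 deps=(0,3) exec_start@7 write@10
I5 add r2: issue@6 deps=(4,2) exec_start@10 write@13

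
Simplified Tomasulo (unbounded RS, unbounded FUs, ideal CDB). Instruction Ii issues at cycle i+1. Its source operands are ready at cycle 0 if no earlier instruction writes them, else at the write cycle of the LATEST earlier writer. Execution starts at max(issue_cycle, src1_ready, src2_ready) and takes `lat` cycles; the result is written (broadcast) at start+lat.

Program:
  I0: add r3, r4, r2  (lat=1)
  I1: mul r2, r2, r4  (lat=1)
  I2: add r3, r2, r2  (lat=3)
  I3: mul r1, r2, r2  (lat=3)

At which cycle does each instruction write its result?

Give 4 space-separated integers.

I0 add r3: issue@1 deps=(None,None) exec_start@1 write@2
I1 mul r2: issue@2 deps=(None,None) exec_start@2 write@3
I2 add r3: issue@3 deps=(1,1) exec_start@3 write@6
I3 mul r1: issue@4 deps=(1,1) exec_start@4 write@7

Answer: 2 3 6 7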